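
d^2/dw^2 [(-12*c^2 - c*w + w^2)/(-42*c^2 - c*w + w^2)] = c^2*(2580*c^2 - 180*c*w + 180*w^2)/(-74088*c^6 - 5292*c^5*w + 5166*c^4*w^2 + 251*c^3*w^3 - 123*c^2*w^4 - 3*c*w^5 + w^6)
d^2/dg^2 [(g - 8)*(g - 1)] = 2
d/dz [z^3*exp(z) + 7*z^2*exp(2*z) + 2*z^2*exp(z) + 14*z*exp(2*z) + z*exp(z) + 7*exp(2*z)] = (z^3 + 14*z^2*exp(z) + 5*z^2 + 42*z*exp(z) + 5*z + 28*exp(z) + 1)*exp(z)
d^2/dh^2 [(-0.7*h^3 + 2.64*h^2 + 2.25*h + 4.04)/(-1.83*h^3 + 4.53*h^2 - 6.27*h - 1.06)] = (-6.07633200000004*h^6 - 93.4013699999999*h^5 + 115.014402*h^4 + 478.635756*h^3 - 771.330672*h^2 + 675.406716*h - 332.471484)/(6.128487*h^9 - 45.511551*h^8 + 175.65255*h^7 - 394.176213*h^6 + 549.102186*h^5 - 396.030573*h^4 + 72.0167309999999*h^3 + 109.745298*h^2 + 21.134916*h + 1.191016)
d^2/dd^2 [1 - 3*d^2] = -6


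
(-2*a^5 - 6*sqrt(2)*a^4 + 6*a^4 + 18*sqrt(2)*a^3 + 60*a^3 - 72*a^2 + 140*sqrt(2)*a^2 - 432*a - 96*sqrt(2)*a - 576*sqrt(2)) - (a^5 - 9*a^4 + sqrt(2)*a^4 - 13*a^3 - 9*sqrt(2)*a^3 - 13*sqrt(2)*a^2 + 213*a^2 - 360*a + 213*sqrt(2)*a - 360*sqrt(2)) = -3*a^5 - 7*sqrt(2)*a^4 + 15*a^4 + 27*sqrt(2)*a^3 + 73*a^3 - 285*a^2 + 153*sqrt(2)*a^2 - 309*sqrt(2)*a - 72*a - 216*sqrt(2)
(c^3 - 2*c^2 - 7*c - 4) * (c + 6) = c^4 + 4*c^3 - 19*c^2 - 46*c - 24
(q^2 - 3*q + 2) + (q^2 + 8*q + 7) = 2*q^2 + 5*q + 9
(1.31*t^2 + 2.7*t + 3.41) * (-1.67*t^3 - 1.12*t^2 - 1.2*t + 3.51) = -2.1877*t^5 - 5.9762*t^4 - 10.2907*t^3 - 2.4611*t^2 + 5.385*t + 11.9691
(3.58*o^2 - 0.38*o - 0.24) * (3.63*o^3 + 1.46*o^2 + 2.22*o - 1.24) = 12.9954*o^5 + 3.8474*o^4 + 6.5216*o^3 - 5.6332*o^2 - 0.0616*o + 0.2976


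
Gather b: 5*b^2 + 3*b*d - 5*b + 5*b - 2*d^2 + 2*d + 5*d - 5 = 5*b^2 + 3*b*d - 2*d^2 + 7*d - 5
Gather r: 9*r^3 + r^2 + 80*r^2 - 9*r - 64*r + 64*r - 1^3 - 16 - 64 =9*r^3 + 81*r^2 - 9*r - 81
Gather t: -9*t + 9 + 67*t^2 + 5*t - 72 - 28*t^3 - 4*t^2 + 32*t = -28*t^3 + 63*t^2 + 28*t - 63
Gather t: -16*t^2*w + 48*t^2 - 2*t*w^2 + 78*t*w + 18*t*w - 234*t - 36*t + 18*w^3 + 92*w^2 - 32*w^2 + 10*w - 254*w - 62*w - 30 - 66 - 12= t^2*(48 - 16*w) + t*(-2*w^2 + 96*w - 270) + 18*w^3 + 60*w^2 - 306*w - 108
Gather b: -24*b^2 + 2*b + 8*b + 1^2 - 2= -24*b^2 + 10*b - 1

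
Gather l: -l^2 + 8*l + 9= -l^2 + 8*l + 9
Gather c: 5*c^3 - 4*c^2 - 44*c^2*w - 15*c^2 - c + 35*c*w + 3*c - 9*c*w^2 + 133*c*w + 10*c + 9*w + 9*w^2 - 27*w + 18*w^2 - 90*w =5*c^3 + c^2*(-44*w - 19) + c*(-9*w^2 + 168*w + 12) + 27*w^2 - 108*w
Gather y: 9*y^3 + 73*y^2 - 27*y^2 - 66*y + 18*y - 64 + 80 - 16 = 9*y^3 + 46*y^2 - 48*y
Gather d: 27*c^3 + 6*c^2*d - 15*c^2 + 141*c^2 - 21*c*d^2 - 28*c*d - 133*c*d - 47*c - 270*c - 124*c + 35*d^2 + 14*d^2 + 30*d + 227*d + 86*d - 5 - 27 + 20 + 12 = 27*c^3 + 126*c^2 - 441*c + d^2*(49 - 21*c) + d*(6*c^2 - 161*c + 343)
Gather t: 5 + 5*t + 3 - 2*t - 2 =3*t + 6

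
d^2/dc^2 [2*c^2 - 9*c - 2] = 4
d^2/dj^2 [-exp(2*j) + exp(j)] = (1 - 4*exp(j))*exp(j)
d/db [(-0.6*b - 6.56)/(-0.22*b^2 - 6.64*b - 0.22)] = (0.132*b^2 + 3.984*b - (0.44*b + 6.64)*(0.6*b + 6.56) + 0.132)/(0.22*b^2 + 6.64*b + 0.22)^2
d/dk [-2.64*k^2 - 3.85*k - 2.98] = -5.28*k - 3.85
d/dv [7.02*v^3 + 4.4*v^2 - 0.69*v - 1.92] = 21.06*v^2 + 8.8*v - 0.69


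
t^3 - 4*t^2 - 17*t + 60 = (t - 5)*(t - 3)*(t + 4)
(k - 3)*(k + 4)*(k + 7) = k^3 + 8*k^2 - 5*k - 84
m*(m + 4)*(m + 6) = m^3 + 10*m^2 + 24*m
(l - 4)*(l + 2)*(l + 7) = l^3 + 5*l^2 - 22*l - 56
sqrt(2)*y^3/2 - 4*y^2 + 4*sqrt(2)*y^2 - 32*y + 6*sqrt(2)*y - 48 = (y + 6)*(y - 4*sqrt(2))*(sqrt(2)*y/2 + sqrt(2))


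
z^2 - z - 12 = (z - 4)*(z + 3)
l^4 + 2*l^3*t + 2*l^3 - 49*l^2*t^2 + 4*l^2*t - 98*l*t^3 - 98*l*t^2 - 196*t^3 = (l + 2)*(l - 7*t)*(l + 2*t)*(l + 7*t)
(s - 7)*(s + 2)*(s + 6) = s^3 + s^2 - 44*s - 84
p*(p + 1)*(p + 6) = p^3 + 7*p^2 + 6*p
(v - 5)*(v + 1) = v^2 - 4*v - 5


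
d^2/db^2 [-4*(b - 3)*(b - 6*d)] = -8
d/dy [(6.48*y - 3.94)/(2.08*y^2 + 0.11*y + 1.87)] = (-13.4784*y^2 + 16.3904*y + 12.551)/(4.3264*y^4 + 0.4576*y^3 + 7.7913*y^2 + 0.4114*y + 3.4969)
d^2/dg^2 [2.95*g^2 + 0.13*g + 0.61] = 5.90000000000000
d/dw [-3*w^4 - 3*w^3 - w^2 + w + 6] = -12*w^3 - 9*w^2 - 2*w + 1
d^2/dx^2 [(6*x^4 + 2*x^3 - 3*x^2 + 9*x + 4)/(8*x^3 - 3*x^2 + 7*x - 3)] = 2*(-426*x^6 + 1446*x^5 + 2724*x^4 - 2686*x^3 + 2355*x^2 - 153*x + 322)/(512*x^9 - 576*x^8 + 1560*x^7 - 1611*x^6 + 1797*x^5 - 1530*x^4 + 937*x^3 - 522*x^2 + 189*x - 27)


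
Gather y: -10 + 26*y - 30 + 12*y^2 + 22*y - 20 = 12*y^2 + 48*y - 60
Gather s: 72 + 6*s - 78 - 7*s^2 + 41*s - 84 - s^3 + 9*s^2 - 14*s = -s^3 + 2*s^2 + 33*s - 90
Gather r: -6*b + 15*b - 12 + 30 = 9*b + 18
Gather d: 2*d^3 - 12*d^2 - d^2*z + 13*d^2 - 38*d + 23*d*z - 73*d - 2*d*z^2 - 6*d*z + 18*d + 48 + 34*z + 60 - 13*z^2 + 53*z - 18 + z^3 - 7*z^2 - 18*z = 2*d^3 + d^2*(1 - z) + d*(-2*z^2 + 17*z - 93) + z^3 - 20*z^2 + 69*z + 90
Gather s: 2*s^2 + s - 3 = 2*s^2 + s - 3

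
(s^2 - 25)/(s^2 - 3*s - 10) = (s + 5)/(s + 2)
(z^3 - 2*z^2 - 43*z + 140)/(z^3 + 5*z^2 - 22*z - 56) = (z - 5)/(z + 2)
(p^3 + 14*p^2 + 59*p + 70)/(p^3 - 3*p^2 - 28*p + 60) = (p^2 + 9*p + 14)/(p^2 - 8*p + 12)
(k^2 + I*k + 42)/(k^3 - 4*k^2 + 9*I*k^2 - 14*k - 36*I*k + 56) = (k - 6*I)/(k^2 + 2*k*(-2 + I) - 8*I)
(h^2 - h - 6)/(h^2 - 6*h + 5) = (h^2 - h - 6)/(h^2 - 6*h + 5)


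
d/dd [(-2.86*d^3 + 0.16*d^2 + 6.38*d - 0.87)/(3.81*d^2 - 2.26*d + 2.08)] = (-10.8966*d^4 + 12.9272*d^3 - 42.5158*d^2 + 7.295*d + 11.3042)/(14.5161*d^4 - 17.2212*d^3 + 20.9572*d^2 - 9.4016*d + 4.3264)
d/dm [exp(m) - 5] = exp(m)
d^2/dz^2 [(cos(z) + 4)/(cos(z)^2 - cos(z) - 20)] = (sin(z)^2 - 5*cos(z) + 1)/(cos(z) - 5)^3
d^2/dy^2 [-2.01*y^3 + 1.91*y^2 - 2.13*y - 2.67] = 3.82 - 12.06*y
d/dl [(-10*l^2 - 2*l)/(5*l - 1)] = 2*(-25*l^2 + 10*l + 1)/(25*l^2 - 10*l + 1)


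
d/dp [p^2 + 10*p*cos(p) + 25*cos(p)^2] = -10*p*sin(p) + 2*p - 25*sin(2*p) + 10*cos(p)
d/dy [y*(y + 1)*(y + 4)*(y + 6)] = 4*y^3 + 33*y^2 + 68*y + 24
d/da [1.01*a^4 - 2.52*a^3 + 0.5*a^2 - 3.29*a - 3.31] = 4.04*a^3 - 7.56*a^2 + 1.0*a - 3.29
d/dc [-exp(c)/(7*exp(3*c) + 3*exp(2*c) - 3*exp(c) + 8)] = (14*exp(3*c) + 3*exp(2*c) - 8)*exp(c)/(49*exp(6*c) + 42*exp(5*c) - 33*exp(4*c) + 94*exp(3*c) + 57*exp(2*c) - 48*exp(c) + 64)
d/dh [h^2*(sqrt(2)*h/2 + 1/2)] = h*(3*sqrt(2)*h + 2)/2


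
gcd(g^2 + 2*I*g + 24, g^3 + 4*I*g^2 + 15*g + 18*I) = g + 6*I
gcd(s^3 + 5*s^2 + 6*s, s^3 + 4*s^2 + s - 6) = s^2 + 5*s + 6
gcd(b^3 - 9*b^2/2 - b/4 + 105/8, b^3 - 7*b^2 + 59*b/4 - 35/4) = b^2 - 6*b + 35/4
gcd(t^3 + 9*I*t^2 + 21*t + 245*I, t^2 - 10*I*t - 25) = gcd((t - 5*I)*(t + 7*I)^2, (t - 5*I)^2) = t - 5*I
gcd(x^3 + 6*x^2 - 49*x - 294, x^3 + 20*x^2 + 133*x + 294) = x^2 + 13*x + 42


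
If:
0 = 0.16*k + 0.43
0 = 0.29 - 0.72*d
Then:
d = 0.40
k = -2.69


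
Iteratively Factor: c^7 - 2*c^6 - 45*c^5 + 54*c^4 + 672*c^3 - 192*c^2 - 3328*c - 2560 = (c - 4)*(c^6 + 2*c^5 - 37*c^4 - 94*c^3 + 296*c^2 + 992*c + 640) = (c - 4)*(c + 1)*(c^5 + c^4 - 38*c^3 - 56*c^2 + 352*c + 640) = (c - 4)*(c + 1)*(c + 4)*(c^4 - 3*c^3 - 26*c^2 + 48*c + 160) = (c - 4)*(c + 1)*(c + 4)^2*(c^3 - 7*c^2 + 2*c + 40) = (c - 4)^2*(c + 1)*(c + 4)^2*(c^2 - 3*c - 10) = (c - 5)*(c - 4)^2*(c + 1)*(c + 4)^2*(c + 2)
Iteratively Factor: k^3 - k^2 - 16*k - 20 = (k + 2)*(k^2 - 3*k - 10) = (k - 5)*(k + 2)*(k + 2)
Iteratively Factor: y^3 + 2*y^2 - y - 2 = (y + 1)*(y^2 + y - 2) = (y - 1)*(y + 1)*(y + 2)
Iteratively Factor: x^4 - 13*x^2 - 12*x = (x - 4)*(x^3 + 4*x^2 + 3*x) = x*(x - 4)*(x^2 + 4*x + 3) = x*(x - 4)*(x + 1)*(x + 3)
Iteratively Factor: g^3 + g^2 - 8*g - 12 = (g + 2)*(g^2 - g - 6) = (g - 3)*(g + 2)*(g + 2)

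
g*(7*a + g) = 7*a*g + g^2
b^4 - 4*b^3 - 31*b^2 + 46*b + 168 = (b - 7)*(b - 3)*(b + 2)*(b + 4)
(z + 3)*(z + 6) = z^2 + 9*z + 18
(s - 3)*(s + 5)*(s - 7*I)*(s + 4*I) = s^4 + 2*s^3 - 3*I*s^3 + 13*s^2 - 6*I*s^2 + 56*s + 45*I*s - 420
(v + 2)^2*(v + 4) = v^3 + 8*v^2 + 20*v + 16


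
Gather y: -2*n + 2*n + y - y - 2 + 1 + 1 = 0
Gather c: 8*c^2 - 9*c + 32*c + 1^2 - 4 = 8*c^2 + 23*c - 3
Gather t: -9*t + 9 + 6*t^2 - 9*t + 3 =6*t^2 - 18*t + 12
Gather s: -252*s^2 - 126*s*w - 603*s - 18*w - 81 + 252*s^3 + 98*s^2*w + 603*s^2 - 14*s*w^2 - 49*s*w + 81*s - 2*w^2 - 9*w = 252*s^3 + s^2*(98*w + 351) + s*(-14*w^2 - 175*w - 522) - 2*w^2 - 27*w - 81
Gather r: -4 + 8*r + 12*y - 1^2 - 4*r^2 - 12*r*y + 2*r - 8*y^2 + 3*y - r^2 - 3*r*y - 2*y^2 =-5*r^2 + r*(10 - 15*y) - 10*y^2 + 15*y - 5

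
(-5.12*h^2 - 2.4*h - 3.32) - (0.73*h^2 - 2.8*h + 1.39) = -5.85*h^2 + 0.4*h - 4.71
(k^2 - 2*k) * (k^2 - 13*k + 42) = k^4 - 15*k^3 + 68*k^2 - 84*k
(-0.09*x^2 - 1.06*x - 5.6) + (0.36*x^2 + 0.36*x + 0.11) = 0.27*x^2 - 0.7*x - 5.49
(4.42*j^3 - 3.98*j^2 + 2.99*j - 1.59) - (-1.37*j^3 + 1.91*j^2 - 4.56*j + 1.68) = 5.79*j^3 - 5.89*j^2 + 7.55*j - 3.27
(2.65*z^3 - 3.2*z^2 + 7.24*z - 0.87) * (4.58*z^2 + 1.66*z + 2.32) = 12.137*z^5 - 10.257*z^4 + 33.9952*z^3 + 0.6098*z^2 + 15.3526*z - 2.0184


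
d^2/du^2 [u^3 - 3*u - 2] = 6*u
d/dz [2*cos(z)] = -2*sin(z)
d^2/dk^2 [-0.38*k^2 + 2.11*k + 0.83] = -0.760000000000000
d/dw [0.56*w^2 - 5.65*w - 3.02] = 1.12*w - 5.65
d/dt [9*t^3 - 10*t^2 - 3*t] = 27*t^2 - 20*t - 3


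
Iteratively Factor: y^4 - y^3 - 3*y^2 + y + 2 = (y + 1)*(y^3 - 2*y^2 - y + 2) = (y - 2)*(y + 1)*(y^2 - 1) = (y - 2)*(y + 1)^2*(y - 1)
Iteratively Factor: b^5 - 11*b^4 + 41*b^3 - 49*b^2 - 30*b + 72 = (b - 3)*(b^4 - 8*b^3 + 17*b^2 + 2*b - 24) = (b - 3)^2*(b^3 - 5*b^2 + 2*b + 8) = (b - 4)*(b - 3)^2*(b^2 - b - 2) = (b - 4)*(b - 3)^2*(b - 2)*(b + 1)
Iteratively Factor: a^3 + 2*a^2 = (a)*(a^2 + 2*a) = a^2*(a + 2)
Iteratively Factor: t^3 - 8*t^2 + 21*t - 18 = (t - 2)*(t^2 - 6*t + 9) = (t - 3)*(t - 2)*(t - 3)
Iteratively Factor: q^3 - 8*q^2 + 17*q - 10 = (q - 1)*(q^2 - 7*q + 10) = (q - 5)*(q - 1)*(q - 2)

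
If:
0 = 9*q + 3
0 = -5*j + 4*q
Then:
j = -4/15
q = -1/3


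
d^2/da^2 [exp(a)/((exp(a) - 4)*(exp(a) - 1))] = (exp(4*a) + 5*exp(3*a) - 24*exp(2*a) + 20*exp(a) + 16)*exp(a)/(exp(6*a) - 15*exp(5*a) + 87*exp(4*a) - 245*exp(3*a) + 348*exp(2*a) - 240*exp(a) + 64)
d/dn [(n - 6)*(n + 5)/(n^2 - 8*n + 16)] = (64 - 7*n)/(n^3 - 12*n^2 + 48*n - 64)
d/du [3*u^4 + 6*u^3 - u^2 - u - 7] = 12*u^3 + 18*u^2 - 2*u - 1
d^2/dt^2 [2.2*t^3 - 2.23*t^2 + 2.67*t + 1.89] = 13.2*t - 4.46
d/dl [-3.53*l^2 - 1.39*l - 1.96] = -7.06*l - 1.39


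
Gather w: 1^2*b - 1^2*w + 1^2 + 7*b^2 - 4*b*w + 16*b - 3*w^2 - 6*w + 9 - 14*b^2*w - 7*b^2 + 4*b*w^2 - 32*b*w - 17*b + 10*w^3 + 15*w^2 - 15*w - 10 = 10*w^3 + w^2*(4*b + 12) + w*(-14*b^2 - 36*b - 22)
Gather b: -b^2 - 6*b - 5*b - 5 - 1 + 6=-b^2 - 11*b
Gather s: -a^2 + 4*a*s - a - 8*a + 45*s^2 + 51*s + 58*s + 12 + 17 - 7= -a^2 - 9*a + 45*s^2 + s*(4*a + 109) + 22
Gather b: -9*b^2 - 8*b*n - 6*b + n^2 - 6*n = -9*b^2 + b*(-8*n - 6) + n^2 - 6*n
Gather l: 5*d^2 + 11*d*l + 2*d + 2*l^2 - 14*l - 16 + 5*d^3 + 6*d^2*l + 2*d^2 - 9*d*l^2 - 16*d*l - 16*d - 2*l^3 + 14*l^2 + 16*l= 5*d^3 + 7*d^2 - 14*d - 2*l^3 + l^2*(16 - 9*d) + l*(6*d^2 - 5*d + 2) - 16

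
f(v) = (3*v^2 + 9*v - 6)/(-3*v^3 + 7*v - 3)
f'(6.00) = 0.06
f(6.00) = -0.26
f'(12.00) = 0.01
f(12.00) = -0.10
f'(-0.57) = 0.13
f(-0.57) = 1.58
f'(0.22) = 4.51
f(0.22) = 2.60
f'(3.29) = 0.34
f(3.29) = -0.65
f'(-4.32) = -0.04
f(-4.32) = 0.05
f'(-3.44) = -0.14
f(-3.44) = -0.02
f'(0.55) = 40.01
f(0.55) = -0.41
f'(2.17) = 1.68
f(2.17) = -1.50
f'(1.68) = 7.35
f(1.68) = -3.22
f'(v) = (6*v + 9)/(-3*v^3 + 7*v - 3) + (9*v^2 - 7)*(3*v^2 + 9*v - 6)/(-3*v^3 + 7*v - 3)^2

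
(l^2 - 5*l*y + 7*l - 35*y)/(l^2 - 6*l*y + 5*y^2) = (-l - 7)/(-l + y)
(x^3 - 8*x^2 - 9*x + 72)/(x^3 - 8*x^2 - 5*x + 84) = (x^2 - 11*x + 24)/(x^2 - 11*x + 28)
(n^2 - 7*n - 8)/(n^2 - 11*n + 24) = (n + 1)/(n - 3)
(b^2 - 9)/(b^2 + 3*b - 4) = (b^2 - 9)/(b^2 + 3*b - 4)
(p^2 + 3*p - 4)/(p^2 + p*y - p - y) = (p + 4)/(p + y)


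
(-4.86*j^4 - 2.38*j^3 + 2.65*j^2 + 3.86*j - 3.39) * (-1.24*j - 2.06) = 6.0264*j^5 + 12.9628*j^4 + 1.6168*j^3 - 10.2454*j^2 - 3.748*j + 6.9834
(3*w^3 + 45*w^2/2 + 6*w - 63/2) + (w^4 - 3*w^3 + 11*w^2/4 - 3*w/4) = w^4 + 101*w^2/4 + 21*w/4 - 63/2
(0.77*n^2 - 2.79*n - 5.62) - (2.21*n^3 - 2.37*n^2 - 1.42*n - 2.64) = -2.21*n^3 + 3.14*n^2 - 1.37*n - 2.98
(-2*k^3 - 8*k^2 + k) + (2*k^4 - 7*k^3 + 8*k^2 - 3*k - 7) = 2*k^4 - 9*k^3 - 2*k - 7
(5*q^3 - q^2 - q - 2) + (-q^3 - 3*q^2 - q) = 4*q^3 - 4*q^2 - 2*q - 2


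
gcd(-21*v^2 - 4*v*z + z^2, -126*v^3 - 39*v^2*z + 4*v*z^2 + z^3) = 3*v + z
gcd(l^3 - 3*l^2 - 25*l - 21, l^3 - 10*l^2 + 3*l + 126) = l^2 - 4*l - 21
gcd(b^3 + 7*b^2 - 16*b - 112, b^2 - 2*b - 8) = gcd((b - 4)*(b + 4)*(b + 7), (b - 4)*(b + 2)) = b - 4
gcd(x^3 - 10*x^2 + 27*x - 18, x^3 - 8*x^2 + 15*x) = x - 3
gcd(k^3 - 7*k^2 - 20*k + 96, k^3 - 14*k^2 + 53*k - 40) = k - 8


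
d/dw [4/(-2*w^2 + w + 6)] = 4*(4*w - 1)/(-2*w^2 + w + 6)^2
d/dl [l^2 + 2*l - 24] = 2*l + 2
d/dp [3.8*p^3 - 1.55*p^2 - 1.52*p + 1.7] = 11.4*p^2 - 3.1*p - 1.52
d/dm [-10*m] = -10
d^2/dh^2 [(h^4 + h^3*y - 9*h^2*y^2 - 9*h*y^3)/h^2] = 2 - 18*y^3/h^3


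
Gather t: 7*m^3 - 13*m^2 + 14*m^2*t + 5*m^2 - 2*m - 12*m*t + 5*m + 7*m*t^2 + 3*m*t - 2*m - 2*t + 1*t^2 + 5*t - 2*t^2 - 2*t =7*m^3 - 8*m^2 + m + t^2*(7*m - 1) + t*(14*m^2 - 9*m + 1)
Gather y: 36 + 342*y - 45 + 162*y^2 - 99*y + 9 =162*y^2 + 243*y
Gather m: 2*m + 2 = 2*m + 2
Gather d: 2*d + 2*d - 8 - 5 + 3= 4*d - 10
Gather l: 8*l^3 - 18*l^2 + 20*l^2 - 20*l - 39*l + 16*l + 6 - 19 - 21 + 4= 8*l^3 + 2*l^2 - 43*l - 30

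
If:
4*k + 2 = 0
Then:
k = -1/2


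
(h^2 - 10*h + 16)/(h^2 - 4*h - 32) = (h - 2)/(h + 4)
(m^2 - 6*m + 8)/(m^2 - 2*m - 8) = (m - 2)/(m + 2)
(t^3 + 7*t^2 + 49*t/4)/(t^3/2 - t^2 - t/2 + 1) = t*(4*t^2 + 28*t + 49)/(2*(t^3 - 2*t^2 - t + 2))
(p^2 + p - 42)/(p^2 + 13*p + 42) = (p - 6)/(p + 6)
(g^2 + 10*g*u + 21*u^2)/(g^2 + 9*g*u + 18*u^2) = (g + 7*u)/(g + 6*u)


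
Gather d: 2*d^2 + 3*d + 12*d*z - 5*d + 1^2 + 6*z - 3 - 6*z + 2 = 2*d^2 + d*(12*z - 2)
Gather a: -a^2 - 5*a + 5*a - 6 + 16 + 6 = 16 - a^2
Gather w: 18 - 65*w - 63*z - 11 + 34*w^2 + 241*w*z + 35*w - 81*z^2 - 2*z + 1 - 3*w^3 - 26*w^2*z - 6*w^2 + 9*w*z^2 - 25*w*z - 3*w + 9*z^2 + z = -3*w^3 + w^2*(28 - 26*z) + w*(9*z^2 + 216*z - 33) - 72*z^2 - 64*z + 8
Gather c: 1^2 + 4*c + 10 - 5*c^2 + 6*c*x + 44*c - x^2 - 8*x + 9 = -5*c^2 + c*(6*x + 48) - x^2 - 8*x + 20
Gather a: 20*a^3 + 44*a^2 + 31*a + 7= 20*a^3 + 44*a^2 + 31*a + 7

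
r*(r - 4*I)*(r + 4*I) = r^3 + 16*r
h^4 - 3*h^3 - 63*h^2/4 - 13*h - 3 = (h - 6)*(h + 1/2)^2*(h + 2)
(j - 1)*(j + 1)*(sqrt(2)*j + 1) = sqrt(2)*j^3 + j^2 - sqrt(2)*j - 1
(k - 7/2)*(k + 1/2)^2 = k^3 - 5*k^2/2 - 13*k/4 - 7/8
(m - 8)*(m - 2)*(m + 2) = m^3 - 8*m^2 - 4*m + 32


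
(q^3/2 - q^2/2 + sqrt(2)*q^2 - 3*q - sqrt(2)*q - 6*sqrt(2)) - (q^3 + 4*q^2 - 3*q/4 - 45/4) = -q^3/2 - 9*q^2/2 + sqrt(2)*q^2 - 9*q/4 - sqrt(2)*q - 6*sqrt(2) + 45/4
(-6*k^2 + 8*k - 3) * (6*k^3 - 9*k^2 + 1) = -36*k^5 + 102*k^4 - 90*k^3 + 21*k^2 + 8*k - 3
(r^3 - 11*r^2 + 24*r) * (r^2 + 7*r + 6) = r^5 - 4*r^4 - 47*r^3 + 102*r^2 + 144*r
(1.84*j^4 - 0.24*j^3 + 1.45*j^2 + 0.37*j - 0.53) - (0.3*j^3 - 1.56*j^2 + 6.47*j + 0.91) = 1.84*j^4 - 0.54*j^3 + 3.01*j^2 - 6.1*j - 1.44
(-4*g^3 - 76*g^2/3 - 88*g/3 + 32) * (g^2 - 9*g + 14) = -4*g^5 + 32*g^4/3 + 428*g^3/3 - 176*g^2/3 - 2096*g/3 + 448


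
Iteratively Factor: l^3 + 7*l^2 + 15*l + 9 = (l + 1)*(l^2 + 6*l + 9) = (l + 1)*(l + 3)*(l + 3)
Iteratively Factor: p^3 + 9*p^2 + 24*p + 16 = (p + 4)*(p^2 + 5*p + 4) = (p + 1)*(p + 4)*(p + 4)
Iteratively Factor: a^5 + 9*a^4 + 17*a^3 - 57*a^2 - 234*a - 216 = (a + 3)*(a^4 + 6*a^3 - a^2 - 54*a - 72) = (a - 3)*(a + 3)*(a^3 + 9*a^2 + 26*a + 24) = (a - 3)*(a + 3)*(a + 4)*(a^2 + 5*a + 6) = (a - 3)*(a + 2)*(a + 3)*(a + 4)*(a + 3)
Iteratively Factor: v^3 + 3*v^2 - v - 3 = (v - 1)*(v^2 + 4*v + 3) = (v - 1)*(v + 3)*(v + 1)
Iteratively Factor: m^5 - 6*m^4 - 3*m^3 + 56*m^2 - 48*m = (m - 1)*(m^4 - 5*m^3 - 8*m^2 + 48*m) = (m - 1)*(m + 3)*(m^3 - 8*m^2 + 16*m) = (m - 4)*(m - 1)*(m + 3)*(m^2 - 4*m) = m*(m - 4)*(m - 1)*(m + 3)*(m - 4)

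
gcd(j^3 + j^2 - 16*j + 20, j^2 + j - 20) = j + 5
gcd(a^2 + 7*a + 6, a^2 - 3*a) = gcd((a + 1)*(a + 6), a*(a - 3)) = 1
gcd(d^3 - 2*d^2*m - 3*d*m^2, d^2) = d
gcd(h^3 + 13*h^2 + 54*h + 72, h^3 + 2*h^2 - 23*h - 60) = h^2 + 7*h + 12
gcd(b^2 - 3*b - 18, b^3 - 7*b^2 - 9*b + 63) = b + 3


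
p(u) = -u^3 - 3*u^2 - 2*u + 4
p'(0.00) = -2.00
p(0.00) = 4.00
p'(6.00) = -146.00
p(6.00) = -332.00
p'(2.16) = -28.96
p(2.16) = -24.39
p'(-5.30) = -54.47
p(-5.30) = 79.21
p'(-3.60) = -19.28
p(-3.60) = 18.98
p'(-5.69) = -64.99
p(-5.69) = 102.47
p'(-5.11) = -49.68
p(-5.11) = 69.32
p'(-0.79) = 0.87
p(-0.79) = 4.20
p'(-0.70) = 0.73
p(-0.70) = 4.27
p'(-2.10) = -2.63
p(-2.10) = 4.23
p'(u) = -3*u^2 - 6*u - 2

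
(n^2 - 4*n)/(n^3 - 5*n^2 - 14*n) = (4 - n)/(-n^2 + 5*n + 14)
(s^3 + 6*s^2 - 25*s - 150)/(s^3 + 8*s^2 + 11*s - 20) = (s^2 + s - 30)/(s^2 + 3*s - 4)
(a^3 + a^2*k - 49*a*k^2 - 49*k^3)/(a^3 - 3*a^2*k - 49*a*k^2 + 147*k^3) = (a + k)/(a - 3*k)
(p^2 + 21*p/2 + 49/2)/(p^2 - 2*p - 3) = (2*p^2 + 21*p + 49)/(2*(p^2 - 2*p - 3))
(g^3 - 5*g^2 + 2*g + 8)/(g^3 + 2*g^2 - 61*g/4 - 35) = 4*(g^2 - g - 2)/(4*g^2 + 24*g + 35)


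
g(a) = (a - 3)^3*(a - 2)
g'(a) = (a - 3)^3 + 3*(a - 3)^2*(a - 2)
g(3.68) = 0.53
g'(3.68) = 2.64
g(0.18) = 40.81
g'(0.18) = -65.85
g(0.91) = 9.95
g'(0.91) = -23.41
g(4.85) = 18.05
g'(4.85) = 35.59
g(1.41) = 2.37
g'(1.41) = -8.49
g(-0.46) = 101.90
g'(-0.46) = -129.77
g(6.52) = 197.14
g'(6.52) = 211.63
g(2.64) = -0.03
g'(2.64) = 0.20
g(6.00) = 108.00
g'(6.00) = 135.00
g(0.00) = 54.00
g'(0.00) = -81.00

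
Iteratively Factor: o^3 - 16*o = (o)*(o^2 - 16) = o*(o + 4)*(o - 4)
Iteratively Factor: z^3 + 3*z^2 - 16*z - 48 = (z + 3)*(z^2 - 16) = (z - 4)*(z + 3)*(z + 4)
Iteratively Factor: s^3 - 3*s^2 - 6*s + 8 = (s - 4)*(s^2 + s - 2) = (s - 4)*(s - 1)*(s + 2)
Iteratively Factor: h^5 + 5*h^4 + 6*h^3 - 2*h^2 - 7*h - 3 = (h - 1)*(h^4 + 6*h^3 + 12*h^2 + 10*h + 3) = (h - 1)*(h + 3)*(h^3 + 3*h^2 + 3*h + 1) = (h - 1)*(h + 1)*(h + 3)*(h^2 + 2*h + 1) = (h - 1)*(h + 1)^2*(h + 3)*(h + 1)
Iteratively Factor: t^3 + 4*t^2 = (t)*(t^2 + 4*t) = t*(t + 4)*(t)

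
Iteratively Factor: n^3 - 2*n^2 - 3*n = (n + 1)*(n^2 - 3*n) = n*(n + 1)*(n - 3)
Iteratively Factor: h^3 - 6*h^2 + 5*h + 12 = (h - 4)*(h^2 - 2*h - 3) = (h - 4)*(h + 1)*(h - 3)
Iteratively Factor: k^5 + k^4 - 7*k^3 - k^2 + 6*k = (k)*(k^4 + k^3 - 7*k^2 - k + 6) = k*(k - 2)*(k^3 + 3*k^2 - k - 3) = k*(k - 2)*(k - 1)*(k^2 + 4*k + 3) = k*(k - 2)*(k - 1)*(k + 1)*(k + 3)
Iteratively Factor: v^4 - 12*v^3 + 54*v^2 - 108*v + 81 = (v - 3)*(v^3 - 9*v^2 + 27*v - 27) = (v - 3)^2*(v^2 - 6*v + 9) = (v - 3)^3*(v - 3)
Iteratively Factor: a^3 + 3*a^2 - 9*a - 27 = (a + 3)*(a^2 - 9) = (a + 3)^2*(a - 3)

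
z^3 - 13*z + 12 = (z - 3)*(z - 1)*(z + 4)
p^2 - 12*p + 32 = (p - 8)*(p - 4)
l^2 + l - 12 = (l - 3)*(l + 4)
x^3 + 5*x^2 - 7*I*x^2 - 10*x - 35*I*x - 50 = (x + 5)*(x - 5*I)*(x - 2*I)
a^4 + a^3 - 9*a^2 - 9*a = a*(a - 3)*(a + 1)*(a + 3)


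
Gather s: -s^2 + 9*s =-s^2 + 9*s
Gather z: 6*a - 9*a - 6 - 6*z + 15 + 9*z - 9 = -3*a + 3*z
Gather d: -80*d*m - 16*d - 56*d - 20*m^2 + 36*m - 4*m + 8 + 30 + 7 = d*(-80*m - 72) - 20*m^2 + 32*m + 45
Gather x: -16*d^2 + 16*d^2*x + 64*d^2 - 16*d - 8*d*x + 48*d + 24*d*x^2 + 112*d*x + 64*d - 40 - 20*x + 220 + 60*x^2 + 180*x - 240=48*d^2 + 96*d + x^2*(24*d + 60) + x*(16*d^2 + 104*d + 160) - 60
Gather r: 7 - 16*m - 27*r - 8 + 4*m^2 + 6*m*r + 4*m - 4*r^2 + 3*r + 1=4*m^2 - 12*m - 4*r^2 + r*(6*m - 24)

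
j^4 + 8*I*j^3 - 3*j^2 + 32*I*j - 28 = (j - 2*I)*(j + I)*(j + 2*I)*(j + 7*I)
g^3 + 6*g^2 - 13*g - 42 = (g - 3)*(g + 2)*(g + 7)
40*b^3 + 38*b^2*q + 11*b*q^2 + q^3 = (2*b + q)*(4*b + q)*(5*b + q)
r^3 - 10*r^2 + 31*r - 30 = (r - 5)*(r - 3)*(r - 2)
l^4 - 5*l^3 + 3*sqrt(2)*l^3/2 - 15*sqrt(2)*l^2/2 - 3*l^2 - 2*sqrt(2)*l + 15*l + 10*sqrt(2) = (l - 5)*(l - sqrt(2))*(l + sqrt(2)/2)*(l + 2*sqrt(2))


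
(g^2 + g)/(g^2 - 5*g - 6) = g/(g - 6)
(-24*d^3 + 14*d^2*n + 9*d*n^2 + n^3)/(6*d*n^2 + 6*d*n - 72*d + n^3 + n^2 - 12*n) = (-4*d^2 + 3*d*n + n^2)/(n^2 + n - 12)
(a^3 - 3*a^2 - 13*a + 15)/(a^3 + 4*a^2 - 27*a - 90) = (a - 1)/(a + 6)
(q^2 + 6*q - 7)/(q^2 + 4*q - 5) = (q + 7)/(q + 5)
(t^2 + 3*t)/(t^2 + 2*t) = (t + 3)/(t + 2)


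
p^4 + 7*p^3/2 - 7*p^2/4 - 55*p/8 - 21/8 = (p - 3/2)*(p + 1/2)*(p + 1)*(p + 7/2)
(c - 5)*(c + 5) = c^2 - 25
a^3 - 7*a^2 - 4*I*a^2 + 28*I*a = a*(a - 7)*(a - 4*I)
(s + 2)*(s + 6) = s^2 + 8*s + 12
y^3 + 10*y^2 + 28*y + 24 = (y + 2)^2*(y + 6)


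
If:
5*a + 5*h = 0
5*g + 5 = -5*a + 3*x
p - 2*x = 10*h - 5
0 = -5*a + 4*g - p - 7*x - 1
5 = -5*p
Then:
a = -33/80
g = -5/8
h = 33/80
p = -1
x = -1/16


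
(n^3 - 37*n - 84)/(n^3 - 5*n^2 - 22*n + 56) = (n + 3)/(n - 2)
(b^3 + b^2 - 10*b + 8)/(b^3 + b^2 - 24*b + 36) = (b^2 + 3*b - 4)/(b^2 + 3*b - 18)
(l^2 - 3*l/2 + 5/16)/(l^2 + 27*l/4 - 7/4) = (l - 5/4)/(l + 7)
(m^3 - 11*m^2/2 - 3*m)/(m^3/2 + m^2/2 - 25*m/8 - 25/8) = 4*m*(2*m^2 - 11*m - 6)/(4*m^3 + 4*m^2 - 25*m - 25)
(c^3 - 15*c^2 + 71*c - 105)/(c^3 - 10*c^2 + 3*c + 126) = (c^2 - 8*c + 15)/(c^2 - 3*c - 18)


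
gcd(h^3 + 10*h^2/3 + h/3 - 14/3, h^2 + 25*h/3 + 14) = h + 7/3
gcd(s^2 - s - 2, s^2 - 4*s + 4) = s - 2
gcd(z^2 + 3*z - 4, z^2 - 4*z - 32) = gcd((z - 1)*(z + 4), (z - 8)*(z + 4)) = z + 4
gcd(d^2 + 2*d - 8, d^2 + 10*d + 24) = d + 4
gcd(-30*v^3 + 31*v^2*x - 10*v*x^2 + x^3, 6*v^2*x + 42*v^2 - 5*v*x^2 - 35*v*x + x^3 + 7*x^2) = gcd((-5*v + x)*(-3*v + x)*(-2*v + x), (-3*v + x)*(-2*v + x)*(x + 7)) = 6*v^2 - 5*v*x + x^2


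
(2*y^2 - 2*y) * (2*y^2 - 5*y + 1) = 4*y^4 - 14*y^3 + 12*y^2 - 2*y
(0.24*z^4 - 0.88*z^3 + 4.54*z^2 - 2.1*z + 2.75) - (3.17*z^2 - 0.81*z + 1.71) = 0.24*z^4 - 0.88*z^3 + 1.37*z^2 - 1.29*z + 1.04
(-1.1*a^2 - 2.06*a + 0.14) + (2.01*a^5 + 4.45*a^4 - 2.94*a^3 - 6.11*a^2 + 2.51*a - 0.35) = 2.01*a^5 + 4.45*a^4 - 2.94*a^3 - 7.21*a^2 + 0.45*a - 0.21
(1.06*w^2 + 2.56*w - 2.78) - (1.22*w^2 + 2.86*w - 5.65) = -0.16*w^2 - 0.3*w + 2.87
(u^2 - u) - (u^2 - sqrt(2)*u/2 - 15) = -u + sqrt(2)*u/2 + 15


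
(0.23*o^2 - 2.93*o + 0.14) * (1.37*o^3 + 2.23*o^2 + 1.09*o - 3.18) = 0.3151*o^5 - 3.5012*o^4 - 6.0914*o^3 - 3.6129*o^2 + 9.47*o - 0.4452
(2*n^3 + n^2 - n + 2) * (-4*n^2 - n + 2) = -8*n^5 - 6*n^4 + 7*n^3 - 5*n^2 - 4*n + 4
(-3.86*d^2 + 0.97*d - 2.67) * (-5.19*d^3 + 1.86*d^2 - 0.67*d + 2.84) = 20.0334*d^5 - 12.2139*d^4 + 18.2477*d^3 - 16.5785*d^2 + 4.5437*d - 7.5828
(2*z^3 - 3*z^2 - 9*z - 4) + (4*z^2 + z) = 2*z^3 + z^2 - 8*z - 4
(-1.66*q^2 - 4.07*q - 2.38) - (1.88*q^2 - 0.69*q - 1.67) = -3.54*q^2 - 3.38*q - 0.71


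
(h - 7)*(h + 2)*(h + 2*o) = h^3 + 2*h^2*o - 5*h^2 - 10*h*o - 14*h - 28*o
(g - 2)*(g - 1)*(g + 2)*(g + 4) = g^4 + 3*g^3 - 8*g^2 - 12*g + 16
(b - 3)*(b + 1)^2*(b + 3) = b^4 + 2*b^3 - 8*b^2 - 18*b - 9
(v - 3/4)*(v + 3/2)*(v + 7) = v^3 + 31*v^2/4 + 33*v/8 - 63/8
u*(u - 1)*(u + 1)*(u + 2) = u^4 + 2*u^3 - u^2 - 2*u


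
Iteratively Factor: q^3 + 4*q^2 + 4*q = (q + 2)*(q^2 + 2*q) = q*(q + 2)*(q + 2)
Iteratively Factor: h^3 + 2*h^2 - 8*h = (h - 2)*(h^2 + 4*h) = (h - 2)*(h + 4)*(h)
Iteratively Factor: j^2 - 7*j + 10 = (j - 2)*(j - 5)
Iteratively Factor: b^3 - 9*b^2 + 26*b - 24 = (b - 2)*(b^2 - 7*b + 12) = (b - 3)*(b - 2)*(b - 4)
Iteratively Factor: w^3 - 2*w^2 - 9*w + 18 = (w - 2)*(w^2 - 9) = (w - 3)*(w - 2)*(w + 3)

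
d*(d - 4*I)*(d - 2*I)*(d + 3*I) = d^4 - 3*I*d^3 + 10*d^2 - 24*I*d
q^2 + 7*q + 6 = (q + 1)*(q + 6)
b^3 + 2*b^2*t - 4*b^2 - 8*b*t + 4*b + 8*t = (b - 2)^2*(b + 2*t)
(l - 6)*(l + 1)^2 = l^3 - 4*l^2 - 11*l - 6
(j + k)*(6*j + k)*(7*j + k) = 42*j^3 + 55*j^2*k + 14*j*k^2 + k^3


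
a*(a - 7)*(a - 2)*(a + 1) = a^4 - 8*a^3 + 5*a^2 + 14*a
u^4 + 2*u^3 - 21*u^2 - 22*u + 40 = (u - 4)*(u - 1)*(u + 2)*(u + 5)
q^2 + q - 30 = (q - 5)*(q + 6)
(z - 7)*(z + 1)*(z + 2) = z^3 - 4*z^2 - 19*z - 14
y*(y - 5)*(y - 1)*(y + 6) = y^4 - 31*y^2 + 30*y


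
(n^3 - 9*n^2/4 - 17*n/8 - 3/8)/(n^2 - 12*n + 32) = (8*n^3 - 18*n^2 - 17*n - 3)/(8*(n^2 - 12*n + 32))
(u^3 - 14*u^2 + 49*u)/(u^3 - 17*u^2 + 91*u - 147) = u/(u - 3)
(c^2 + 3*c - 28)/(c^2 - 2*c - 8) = (c + 7)/(c + 2)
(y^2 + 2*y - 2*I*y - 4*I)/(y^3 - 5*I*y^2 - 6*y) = (y + 2)/(y*(y - 3*I))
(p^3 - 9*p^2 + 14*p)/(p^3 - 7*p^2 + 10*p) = (p - 7)/(p - 5)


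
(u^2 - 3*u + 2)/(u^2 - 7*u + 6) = (u - 2)/(u - 6)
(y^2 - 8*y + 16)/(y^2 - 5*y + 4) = (y - 4)/(y - 1)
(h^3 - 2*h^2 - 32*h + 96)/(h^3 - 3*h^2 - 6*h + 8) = (h^2 + 2*h - 24)/(h^2 + h - 2)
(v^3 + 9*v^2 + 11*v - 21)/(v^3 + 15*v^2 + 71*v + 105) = (v - 1)/(v + 5)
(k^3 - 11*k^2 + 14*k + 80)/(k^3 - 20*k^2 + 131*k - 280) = (k + 2)/(k - 7)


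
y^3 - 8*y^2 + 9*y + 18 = (y - 6)*(y - 3)*(y + 1)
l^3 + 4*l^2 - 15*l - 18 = (l - 3)*(l + 1)*(l + 6)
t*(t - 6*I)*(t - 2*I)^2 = t^4 - 10*I*t^3 - 28*t^2 + 24*I*t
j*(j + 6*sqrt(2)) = j^2 + 6*sqrt(2)*j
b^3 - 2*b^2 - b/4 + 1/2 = (b - 2)*(b - 1/2)*(b + 1/2)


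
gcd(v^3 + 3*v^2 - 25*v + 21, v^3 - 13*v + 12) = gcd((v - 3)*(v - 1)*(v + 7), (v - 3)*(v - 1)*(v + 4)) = v^2 - 4*v + 3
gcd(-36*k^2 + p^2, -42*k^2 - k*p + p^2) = 6*k + p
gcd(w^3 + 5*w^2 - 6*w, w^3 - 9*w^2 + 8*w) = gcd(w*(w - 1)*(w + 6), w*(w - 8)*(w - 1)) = w^2 - w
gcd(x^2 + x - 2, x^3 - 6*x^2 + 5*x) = x - 1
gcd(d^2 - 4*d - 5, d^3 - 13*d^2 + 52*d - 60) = d - 5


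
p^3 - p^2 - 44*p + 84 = (p - 6)*(p - 2)*(p + 7)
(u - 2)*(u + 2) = u^2 - 4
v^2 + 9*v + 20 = (v + 4)*(v + 5)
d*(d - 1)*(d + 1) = d^3 - d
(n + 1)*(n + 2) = n^2 + 3*n + 2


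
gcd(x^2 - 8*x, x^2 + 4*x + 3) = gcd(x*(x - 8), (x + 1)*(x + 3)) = 1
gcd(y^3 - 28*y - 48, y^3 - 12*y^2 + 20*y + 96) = y^2 - 4*y - 12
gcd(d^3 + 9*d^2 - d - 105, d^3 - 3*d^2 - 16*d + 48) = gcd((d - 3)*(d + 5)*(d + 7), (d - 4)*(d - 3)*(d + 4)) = d - 3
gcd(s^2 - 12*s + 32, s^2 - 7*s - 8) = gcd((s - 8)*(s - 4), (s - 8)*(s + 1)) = s - 8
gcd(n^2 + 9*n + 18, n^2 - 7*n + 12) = 1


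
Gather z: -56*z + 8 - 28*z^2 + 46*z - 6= -28*z^2 - 10*z + 2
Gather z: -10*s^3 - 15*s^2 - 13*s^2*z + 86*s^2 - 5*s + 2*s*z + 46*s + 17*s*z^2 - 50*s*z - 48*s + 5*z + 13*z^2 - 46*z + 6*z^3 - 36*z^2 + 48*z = -10*s^3 + 71*s^2 - 7*s + 6*z^3 + z^2*(17*s - 23) + z*(-13*s^2 - 48*s + 7)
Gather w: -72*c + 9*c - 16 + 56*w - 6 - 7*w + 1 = -63*c + 49*w - 21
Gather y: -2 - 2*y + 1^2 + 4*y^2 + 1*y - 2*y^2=2*y^2 - y - 1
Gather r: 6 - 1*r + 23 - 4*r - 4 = 25 - 5*r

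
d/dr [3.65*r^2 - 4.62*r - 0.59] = 7.3*r - 4.62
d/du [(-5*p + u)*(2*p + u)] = -3*p + 2*u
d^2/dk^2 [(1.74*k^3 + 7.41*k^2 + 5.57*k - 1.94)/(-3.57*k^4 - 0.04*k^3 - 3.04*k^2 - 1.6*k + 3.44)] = (-44.352252*k^9 - 566.638254*k^8 - 744.914772*k^7 + 782.158056*k^6 - 358.710096*k^5 - 1618.196928*k^4 - 1409.711392*k^3 - 22.4661120000002*k^2 - 414.817152*k - 186.180224)/(45.499293*k^12 + 1.529388*k^11 + 116.250624*k^10 + 63.780256*k^9 - 31.16436*k^8 + 102.35616*k^7 - 167.33888*k^6 - 75.738624*k^5 + 53.390784*k^4 - 94.876928*k^3 + 81.503232*k^2 + 56.80128*k - 40.707584)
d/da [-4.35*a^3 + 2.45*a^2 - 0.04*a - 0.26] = -13.05*a^2 + 4.9*a - 0.04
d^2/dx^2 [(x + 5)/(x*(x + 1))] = 2*(x^3 + 15*x^2 + 15*x + 5)/(x^3*(x^3 + 3*x^2 + 3*x + 1))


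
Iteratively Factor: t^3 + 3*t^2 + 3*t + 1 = (t + 1)*(t^2 + 2*t + 1) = (t + 1)^2*(t + 1)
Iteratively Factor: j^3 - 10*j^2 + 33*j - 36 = (j - 3)*(j^2 - 7*j + 12) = (j - 4)*(j - 3)*(j - 3)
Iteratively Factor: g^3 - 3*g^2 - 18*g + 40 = (g - 2)*(g^2 - g - 20) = (g - 5)*(g - 2)*(g + 4)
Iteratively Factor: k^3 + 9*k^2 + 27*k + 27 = (k + 3)*(k^2 + 6*k + 9) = (k + 3)^2*(k + 3)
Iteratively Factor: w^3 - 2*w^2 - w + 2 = (w + 1)*(w^2 - 3*w + 2) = (w - 2)*(w + 1)*(w - 1)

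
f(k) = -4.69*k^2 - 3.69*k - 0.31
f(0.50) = -3.33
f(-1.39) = -4.24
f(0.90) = -7.43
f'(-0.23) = -1.53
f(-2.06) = -12.61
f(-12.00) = -631.39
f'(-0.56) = 1.56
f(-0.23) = 0.29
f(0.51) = -3.41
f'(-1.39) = 9.35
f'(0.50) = -8.38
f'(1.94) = -21.89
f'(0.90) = -12.13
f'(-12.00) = 108.87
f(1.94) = -25.12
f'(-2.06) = 15.63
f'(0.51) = -8.47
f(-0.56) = 0.29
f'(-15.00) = 137.01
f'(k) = -9.38*k - 3.69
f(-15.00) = -1000.21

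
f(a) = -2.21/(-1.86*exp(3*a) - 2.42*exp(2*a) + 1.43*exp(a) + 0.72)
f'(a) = -2.21*(5.58*exp(3*a) + 4.84*exp(2*a) - 1.43*exp(a))/(-1.86*exp(3*a) - 2.42*exp(2*a) + 1.43*exp(a) + 0.72)^2 = (-12.3318*exp(2*a) - 10.6964*exp(a) + 3.1603)*exp(a)/(1.86*exp(3*a) + 2.42*exp(2*a) - 1.43*exp(a) - 0.72)^2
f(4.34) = 0.00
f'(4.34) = -0.00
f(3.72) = 0.00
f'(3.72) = -0.00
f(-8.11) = -3.07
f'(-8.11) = 0.00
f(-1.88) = -2.52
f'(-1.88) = 0.25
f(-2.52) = -2.70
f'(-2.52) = 0.27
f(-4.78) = -3.02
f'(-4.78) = 0.05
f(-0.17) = 2.42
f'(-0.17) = -14.82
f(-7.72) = -3.07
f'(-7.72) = 0.00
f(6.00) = 0.00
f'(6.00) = 0.00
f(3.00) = 0.00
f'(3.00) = 0.00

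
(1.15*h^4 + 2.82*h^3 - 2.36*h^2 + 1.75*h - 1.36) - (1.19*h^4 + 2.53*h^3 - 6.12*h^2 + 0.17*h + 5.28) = -0.04*h^4 + 0.29*h^3 + 3.76*h^2 + 1.58*h - 6.64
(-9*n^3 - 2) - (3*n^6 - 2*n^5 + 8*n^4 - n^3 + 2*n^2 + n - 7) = -3*n^6 + 2*n^5 - 8*n^4 - 8*n^3 - 2*n^2 - n + 5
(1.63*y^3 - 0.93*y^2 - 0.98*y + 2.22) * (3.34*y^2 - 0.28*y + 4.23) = 5.4442*y^5 - 3.5626*y^4 + 3.8821*y^3 + 3.7553*y^2 - 4.767*y + 9.3906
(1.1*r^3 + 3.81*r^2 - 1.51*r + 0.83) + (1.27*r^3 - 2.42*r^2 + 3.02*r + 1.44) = 2.37*r^3 + 1.39*r^2 + 1.51*r + 2.27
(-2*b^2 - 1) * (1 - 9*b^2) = 18*b^4 + 7*b^2 - 1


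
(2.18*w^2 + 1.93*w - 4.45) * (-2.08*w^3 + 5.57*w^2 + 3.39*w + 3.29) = -4.5344*w^5 + 8.1282*w^4 + 27.3963*w^3 - 11.0716*w^2 - 8.7358*w - 14.6405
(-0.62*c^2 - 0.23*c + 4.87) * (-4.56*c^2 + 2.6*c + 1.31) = 2.8272*c^4 - 0.5632*c^3 - 23.6174*c^2 + 12.3607*c + 6.3797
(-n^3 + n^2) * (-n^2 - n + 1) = n^5 - 2*n^3 + n^2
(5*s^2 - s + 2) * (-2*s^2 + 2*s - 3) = -10*s^4 + 12*s^3 - 21*s^2 + 7*s - 6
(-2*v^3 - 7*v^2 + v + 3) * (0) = 0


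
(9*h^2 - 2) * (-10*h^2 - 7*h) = -90*h^4 - 63*h^3 + 20*h^2 + 14*h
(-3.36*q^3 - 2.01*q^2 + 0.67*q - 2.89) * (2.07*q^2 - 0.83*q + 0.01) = -6.9552*q^5 - 1.3719*q^4 + 3.0216*q^3 - 6.5585*q^2 + 2.4054*q - 0.0289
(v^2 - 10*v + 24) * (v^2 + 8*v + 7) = v^4 - 2*v^3 - 49*v^2 + 122*v + 168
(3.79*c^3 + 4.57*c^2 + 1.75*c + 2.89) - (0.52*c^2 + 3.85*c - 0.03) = 3.79*c^3 + 4.05*c^2 - 2.1*c + 2.92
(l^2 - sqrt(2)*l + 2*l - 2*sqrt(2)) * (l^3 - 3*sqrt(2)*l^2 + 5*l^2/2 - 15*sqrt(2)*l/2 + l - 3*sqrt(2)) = l^5 - 4*sqrt(2)*l^4 + 9*l^4/2 - 18*sqrt(2)*l^3 + 12*l^3 - 24*sqrt(2)*l^2 + 29*l^2 - 8*sqrt(2)*l + 36*l + 12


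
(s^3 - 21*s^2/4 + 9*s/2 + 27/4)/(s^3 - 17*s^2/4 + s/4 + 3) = (s^2 - 6*s + 9)/(s^2 - 5*s + 4)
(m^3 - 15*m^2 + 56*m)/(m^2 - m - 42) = m*(m - 8)/(m + 6)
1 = 1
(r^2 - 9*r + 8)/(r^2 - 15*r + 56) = (r - 1)/(r - 7)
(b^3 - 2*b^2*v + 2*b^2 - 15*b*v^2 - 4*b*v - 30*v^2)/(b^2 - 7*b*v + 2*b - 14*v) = (-b^2 + 2*b*v + 15*v^2)/(-b + 7*v)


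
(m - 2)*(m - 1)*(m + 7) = m^3 + 4*m^2 - 19*m + 14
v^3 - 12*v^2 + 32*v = v*(v - 8)*(v - 4)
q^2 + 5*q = q*(q + 5)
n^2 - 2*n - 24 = (n - 6)*(n + 4)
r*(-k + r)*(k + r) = -k^2*r + r^3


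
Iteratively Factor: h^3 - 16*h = (h + 4)*(h^2 - 4*h) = (h - 4)*(h + 4)*(h)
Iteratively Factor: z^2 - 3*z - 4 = (z + 1)*(z - 4)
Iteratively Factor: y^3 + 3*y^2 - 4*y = (y - 1)*(y^2 + 4*y) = y*(y - 1)*(y + 4)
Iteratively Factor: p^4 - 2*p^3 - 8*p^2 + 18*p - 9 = (p - 1)*(p^3 - p^2 - 9*p + 9) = (p - 1)*(p + 3)*(p^2 - 4*p + 3) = (p - 1)^2*(p + 3)*(p - 3)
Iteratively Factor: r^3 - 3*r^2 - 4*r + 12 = (r + 2)*(r^2 - 5*r + 6) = (r - 3)*(r + 2)*(r - 2)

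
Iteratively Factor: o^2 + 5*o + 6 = (o + 3)*(o + 2)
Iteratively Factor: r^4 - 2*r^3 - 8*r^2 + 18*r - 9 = (r + 3)*(r^3 - 5*r^2 + 7*r - 3) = (r - 1)*(r + 3)*(r^2 - 4*r + 3) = (r - 3)*(r - 1)*(r + 3)*(r - 1)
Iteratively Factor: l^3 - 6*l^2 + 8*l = (l - 2)*(l^2 - 4*l) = l*(l - 2)*(l - 4)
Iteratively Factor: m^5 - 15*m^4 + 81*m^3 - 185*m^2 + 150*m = (m - 5)*(m^4 - 10*m^3 + 31*m^2 - 30*m) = m*(m - 5)*(m^3 - 10*m^2 + 31*m - 30) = m*(m - 5)*(m - 3)*(m^2 - 7*m + 10) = m*(m - 5)^2*(m - 3)*(m - 2)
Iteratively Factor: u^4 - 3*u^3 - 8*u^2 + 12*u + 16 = (u + 1)*(u^3 - 4*u^2 - 4*u + 16) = (u - 2)*(u + 1)*(u^2 - 2*u - 8) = (u - 4)*(u - 2)*(u + 1)*(u + 2)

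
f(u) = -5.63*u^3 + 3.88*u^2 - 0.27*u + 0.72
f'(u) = -16.89*u^2 + 7.76*u - 0.27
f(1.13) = -2.75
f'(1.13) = -13.07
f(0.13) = 0.74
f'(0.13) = 0.45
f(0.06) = 0.72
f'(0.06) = 0.13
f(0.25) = 0.81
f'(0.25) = 0.61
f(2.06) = -32.59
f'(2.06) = -55.96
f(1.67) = -15.13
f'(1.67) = -34.42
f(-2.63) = 130.69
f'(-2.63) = -137.51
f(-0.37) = 1.64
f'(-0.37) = -5.45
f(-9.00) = 4421.70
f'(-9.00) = -1438.20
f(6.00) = -1077.30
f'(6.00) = -561.75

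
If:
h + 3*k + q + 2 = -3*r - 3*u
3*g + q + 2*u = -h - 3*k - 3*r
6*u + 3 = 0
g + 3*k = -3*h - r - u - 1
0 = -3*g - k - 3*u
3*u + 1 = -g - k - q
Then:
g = 1/2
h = -5/16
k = 0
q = 0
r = -1/16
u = -1/2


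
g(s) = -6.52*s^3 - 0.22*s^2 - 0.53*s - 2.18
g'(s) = -19.56*s^2 - 0.44*s - 0.53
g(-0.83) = 1.84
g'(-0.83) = -13.64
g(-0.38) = -1.65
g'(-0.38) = -3.19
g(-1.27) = 11.49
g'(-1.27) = -31.52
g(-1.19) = 9.13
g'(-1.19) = -27.71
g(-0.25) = -1.96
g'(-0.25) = -1.64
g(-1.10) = 6.81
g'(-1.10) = -23.71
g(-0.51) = -1.10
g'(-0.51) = -5.39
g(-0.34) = -1.77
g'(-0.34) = -2.64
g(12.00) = -11306.78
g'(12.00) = -2822.45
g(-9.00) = 4737.85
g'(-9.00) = -1580.93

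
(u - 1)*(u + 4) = u^2 + 3*u - 4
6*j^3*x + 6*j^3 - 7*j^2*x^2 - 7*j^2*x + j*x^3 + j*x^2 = (-6*j + x)*(-j + x)*(j*x + j)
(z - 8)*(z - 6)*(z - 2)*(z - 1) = z^4 - 17*z^3 + 92*z^2 - 172*z + 96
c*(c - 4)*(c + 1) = c^3 - 3*c^2 - 4*c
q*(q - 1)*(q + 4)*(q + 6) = q^4 + 9*q^3 + 14*q^2 - 24*q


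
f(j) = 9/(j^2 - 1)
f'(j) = -18*j/(j^2 - 1)^2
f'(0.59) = -24.99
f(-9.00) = 0.11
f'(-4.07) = 0.30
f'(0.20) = -3.91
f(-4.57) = 0.45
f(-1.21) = 19.39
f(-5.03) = 0.37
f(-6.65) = 0.21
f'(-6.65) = 0.06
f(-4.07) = 0.58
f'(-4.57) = 0.21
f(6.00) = 0.26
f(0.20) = -9.38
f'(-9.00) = 0.03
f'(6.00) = -0.09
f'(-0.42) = 11.15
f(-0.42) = -10.93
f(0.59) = -13.81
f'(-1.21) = 101.12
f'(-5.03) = 0.15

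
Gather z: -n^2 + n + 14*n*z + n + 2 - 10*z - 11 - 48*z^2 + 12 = -n^2 + 2*n - 48*z^2 + z*(14*n - 10) + 3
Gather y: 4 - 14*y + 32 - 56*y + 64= 100 - 70*y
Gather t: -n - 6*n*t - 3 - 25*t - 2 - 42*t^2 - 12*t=-n - 42*t^2 + t*(-6*n - 37) - 5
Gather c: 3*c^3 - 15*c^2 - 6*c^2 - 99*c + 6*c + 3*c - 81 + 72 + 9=3*c^3 - 21*c^2 - 90*c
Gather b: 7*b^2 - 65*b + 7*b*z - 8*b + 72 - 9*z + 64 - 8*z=7*b^2 + b*(7*z - 73) - 17*z + 136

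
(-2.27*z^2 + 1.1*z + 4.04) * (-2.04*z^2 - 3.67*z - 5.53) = 4.6308*z^4 + 6.0869*z^3 + 0.2745*z^2 - 20.9098*z - 22.3412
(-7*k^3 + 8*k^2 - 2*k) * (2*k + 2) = -14*k^4 + 2*k^3 + 12*k^2 - 4*k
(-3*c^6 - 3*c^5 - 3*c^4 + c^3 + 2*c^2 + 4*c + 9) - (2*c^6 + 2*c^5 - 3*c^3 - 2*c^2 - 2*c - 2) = -5*c^6 - 5*c^5 - 3*c^4 + 4*c^3 + 4*c^2 + 6*c + 11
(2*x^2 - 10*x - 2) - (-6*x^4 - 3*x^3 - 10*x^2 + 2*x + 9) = 6*x^4 + 3*x^3 + 12*x^2 - 12*x - 11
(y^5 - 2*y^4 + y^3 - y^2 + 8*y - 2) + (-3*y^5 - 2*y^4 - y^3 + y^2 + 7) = -2*y^5 - 4*y^4 + 8*y + 5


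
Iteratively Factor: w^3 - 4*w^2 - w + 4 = (w + 1)*(w^2 - 5*w + 4) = (w - 4)*(w + 1)*(w - 1)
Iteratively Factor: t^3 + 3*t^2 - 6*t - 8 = (t - 2)*(t^2 + 5*t + 4) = (t - 2)*(t + 4)*(t + 1)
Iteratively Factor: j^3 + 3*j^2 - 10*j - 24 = (j + 4)*(j^2 - j - 6) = (j + 2)*(j + 4)*(j - 3)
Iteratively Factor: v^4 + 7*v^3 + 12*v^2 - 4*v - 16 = (v - 1)*(v^3 + 8*v^2 + 20*v + 16) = (v - 1)*(v + 2)*(v^2 + 6*v + 8) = (v - 1)*(v + 2)*(v + 4)*(v + 2)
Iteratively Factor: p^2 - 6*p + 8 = (p - 2)*(p - 4)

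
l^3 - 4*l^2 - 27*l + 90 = (l - 6)*(l - 3)*(l + 5)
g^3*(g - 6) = g^4 - 6*g^3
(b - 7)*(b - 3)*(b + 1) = b^3 - 9*b^2 + 11*b + 21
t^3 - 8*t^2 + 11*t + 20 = (t - 5)*(t - 4)*(t + 1)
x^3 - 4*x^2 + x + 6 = (x - 3)*(x - 2)*(x + 1)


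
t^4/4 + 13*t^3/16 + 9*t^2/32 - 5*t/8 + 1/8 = (t/4 + 1/2)*(t - 1/2)*(t - 1/4)*(t + 2)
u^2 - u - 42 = (u - 7)*(u + 6)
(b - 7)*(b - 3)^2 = b^3 - 13*b^2 + 51*b - 63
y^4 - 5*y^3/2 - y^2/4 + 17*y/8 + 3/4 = (y - 2)*(y - 3/2)*(y + 1/2)^2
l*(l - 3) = l^2 - 3*l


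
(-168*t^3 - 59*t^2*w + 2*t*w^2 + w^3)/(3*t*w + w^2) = -56*t^2/w - t + w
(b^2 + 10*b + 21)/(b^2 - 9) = (b + 7)/(b - 3)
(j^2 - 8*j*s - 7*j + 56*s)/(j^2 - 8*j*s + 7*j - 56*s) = (j - 7)/(j + 7)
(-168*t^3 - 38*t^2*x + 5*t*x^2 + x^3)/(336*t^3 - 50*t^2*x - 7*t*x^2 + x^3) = (4*t + x)/(-8*t + x)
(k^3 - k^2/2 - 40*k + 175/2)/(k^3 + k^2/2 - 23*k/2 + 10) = (k^2 + 2*k - 35)/(k^2 + 3*k - 4)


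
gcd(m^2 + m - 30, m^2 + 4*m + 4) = 1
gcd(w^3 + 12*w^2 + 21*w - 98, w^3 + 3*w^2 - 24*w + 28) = w^2 + 5*w - 14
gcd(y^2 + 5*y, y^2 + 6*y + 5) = y + 5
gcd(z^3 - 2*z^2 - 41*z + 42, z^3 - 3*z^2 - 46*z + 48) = z^2 + 5*z - 6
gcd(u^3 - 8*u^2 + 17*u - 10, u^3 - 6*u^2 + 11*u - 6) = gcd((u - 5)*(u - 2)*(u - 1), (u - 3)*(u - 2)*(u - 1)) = u^2 - 3*u + 2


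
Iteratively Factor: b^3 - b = (b - 1)*(b^2 + b) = (b - 1)*(b + 1)*(b)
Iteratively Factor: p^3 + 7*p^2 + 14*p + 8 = (p + 1)*(p^2 + 6*p + 8) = (p + 1)*(p + 4)*(p + 2)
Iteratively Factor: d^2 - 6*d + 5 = (d - 5)*(d - 1)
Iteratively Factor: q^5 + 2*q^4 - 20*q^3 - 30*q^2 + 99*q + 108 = (q - 3)*(q^4 + 5*q^3 - 5*q^2 - 45*q - 36) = (q - 3)*(q + 3)*(q^3 + 2*q^2 - 11*q - 12) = (q - 3)*(q + 1)*(q + 3)*(q^2 + q - 12) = (q - 3)^2*(q + 1)*(q + 3)*(q + 4)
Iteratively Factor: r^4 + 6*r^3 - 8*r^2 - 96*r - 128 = (r + 2)*(r^3 + 4*r^2 - 16*r - 64) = (r + 2)*(r + 4)*(r^2 - 16) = (r - 4)*(r + 2)*(r + 4)*(r + 4)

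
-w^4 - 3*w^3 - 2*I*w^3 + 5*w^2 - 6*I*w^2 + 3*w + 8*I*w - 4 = (w + 4)*(w + I)*(-I*w + 1)*(-I*w + I)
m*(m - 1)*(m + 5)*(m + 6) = m^4 + 10*m^3 + 19*m^2 - 30*m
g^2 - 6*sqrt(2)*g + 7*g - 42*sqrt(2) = (g + 7)*(g - 6*sqrt(2))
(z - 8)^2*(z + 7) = z^3 - 9*z^2 - 48*z + 448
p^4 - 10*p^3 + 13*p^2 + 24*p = p*(p - 8)*(p - 3)*(p + 1)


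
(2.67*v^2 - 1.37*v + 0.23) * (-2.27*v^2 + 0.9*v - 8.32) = -6.0609*v^4 + 5.5129*v^3 - 23.9695*v^2 + 11.6054*v - 1.9136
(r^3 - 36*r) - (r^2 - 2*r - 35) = r^3 - r^2 - 34*r + 35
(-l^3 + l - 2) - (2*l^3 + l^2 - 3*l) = -3*l^3 - l^2 + 4*l - 2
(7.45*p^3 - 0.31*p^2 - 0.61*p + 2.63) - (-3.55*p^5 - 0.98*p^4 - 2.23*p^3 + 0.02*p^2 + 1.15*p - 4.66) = 3.55*p^5 + 0.98*p^4 + 9.68*p^3 - 0.33*p^2 - 1.76*p + 7.29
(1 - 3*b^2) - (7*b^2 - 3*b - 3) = -10*b^2 + 3*b + 4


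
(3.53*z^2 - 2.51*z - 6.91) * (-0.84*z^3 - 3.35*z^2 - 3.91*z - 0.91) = -2.9652*z^5 - 9.7171*z^4 + 0.410600000000001*z^3 + 29.7503*z^2 + 29.3022*z + 6.2881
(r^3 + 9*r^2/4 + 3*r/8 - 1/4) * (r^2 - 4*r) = r^5 - 7*r^4/4 - 69*r^3/8 - 7*r^2/4 + r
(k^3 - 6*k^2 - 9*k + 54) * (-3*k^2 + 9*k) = -3*k^5 + 27*k^4 - 27*k^3 - 243*k^2 + 486*k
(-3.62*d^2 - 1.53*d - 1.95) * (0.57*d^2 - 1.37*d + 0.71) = -2.0634*d^4 + 4.0873*d^3 - 1.5856*d^2 + 1.5852*d - 1.3845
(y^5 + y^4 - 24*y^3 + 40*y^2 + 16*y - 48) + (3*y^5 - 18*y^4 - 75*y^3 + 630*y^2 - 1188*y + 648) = 4*y^5 - 17*y^4 - 99*y^3 + 670*y^2 - 1172*y + 600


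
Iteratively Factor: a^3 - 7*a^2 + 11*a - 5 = (a - 5)*(a^2 - 2*a + 1) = (a - 5)*(a - 1)*(a - 1)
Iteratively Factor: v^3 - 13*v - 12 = (v - 4)*(v^2 + 4*v + 3) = (v - 4)*(v + 1)*(v + 3)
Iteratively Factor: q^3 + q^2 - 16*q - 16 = (q + 1)*(q^2 - 16) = (q - 4)*(q + 1)*(q + 4)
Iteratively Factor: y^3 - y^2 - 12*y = (y - 4)*(y^2 + 3*y) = y*(y - 4)*(y + 3)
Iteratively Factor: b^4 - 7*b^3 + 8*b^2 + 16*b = (b - 4)*(b^3 - 3*b^2 - 4*b) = b*(b - 4)*(b^2 - 3*b - 4) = b*(b - 4)^2*(b + 1)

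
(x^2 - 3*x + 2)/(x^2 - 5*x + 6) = (x - 1)/(x - 3)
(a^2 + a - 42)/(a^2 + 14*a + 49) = (a - 6)/(a + 7)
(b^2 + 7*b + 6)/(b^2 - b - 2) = (b + 6)/(b - 2)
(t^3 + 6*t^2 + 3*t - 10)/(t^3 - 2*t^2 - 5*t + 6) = (t + 5)/(t - 3)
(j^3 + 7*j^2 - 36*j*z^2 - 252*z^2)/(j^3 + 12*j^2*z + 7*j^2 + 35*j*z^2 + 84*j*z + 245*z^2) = (j^2 - 36*z^2)/(j^2 + 12*j*z + 35*z^2)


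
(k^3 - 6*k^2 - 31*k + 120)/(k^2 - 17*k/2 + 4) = 2*(k^2 + 2*k - 15)/(2*k - 1)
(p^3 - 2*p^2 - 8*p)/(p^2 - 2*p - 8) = p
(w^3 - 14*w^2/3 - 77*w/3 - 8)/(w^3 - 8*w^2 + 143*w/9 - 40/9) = 3*(3*w^3 - 14*w^2 - 77*w - 24)/(9*w^3 - 72*w^2 + 143*w - 40)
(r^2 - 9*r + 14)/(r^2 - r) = (r^2 - 9*r + 14)/(r*(r - 1))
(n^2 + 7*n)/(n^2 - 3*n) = (n + 7)/(n - 3)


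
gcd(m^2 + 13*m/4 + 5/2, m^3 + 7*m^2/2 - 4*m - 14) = m + 2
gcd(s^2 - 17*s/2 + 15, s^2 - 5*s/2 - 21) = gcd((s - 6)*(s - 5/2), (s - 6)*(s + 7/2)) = s - 6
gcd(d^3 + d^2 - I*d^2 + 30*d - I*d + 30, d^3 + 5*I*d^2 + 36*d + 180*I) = d^2 - I*d + 30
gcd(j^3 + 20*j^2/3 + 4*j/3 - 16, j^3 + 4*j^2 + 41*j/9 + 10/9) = j + 2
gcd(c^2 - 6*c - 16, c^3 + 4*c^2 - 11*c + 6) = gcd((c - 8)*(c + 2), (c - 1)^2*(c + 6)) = 1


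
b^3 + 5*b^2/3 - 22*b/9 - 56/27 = (b - 4/3)*(b + 2/3)*(b + 7/3)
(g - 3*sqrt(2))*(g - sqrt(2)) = g^2 - 4*sqrt(2)*g + 6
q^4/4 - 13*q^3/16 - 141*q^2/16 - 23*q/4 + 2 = (q/4 + 1)*(q - 8)*(q - 1/4)*(q + 1)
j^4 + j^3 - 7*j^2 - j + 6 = (j - 2)*(j - 1)*(j + 1)*(j + 3)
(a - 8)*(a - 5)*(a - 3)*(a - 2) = a^4 - 18*a^3 + 111*a^2 - 278*a + 240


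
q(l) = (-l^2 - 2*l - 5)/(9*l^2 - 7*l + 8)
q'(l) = (7 - 18*l)*(-l^2 - 2*l - 5)/(9*l^2 - 7*l + 8)^2 + (-2*l - 2)/(9*l^2 - 7*l + 8) = (25*l^2 + 74*l - 51)/(81*l^4 - 126*l^3 + 193*l^2 - 112*l + 64)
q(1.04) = -0.78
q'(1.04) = 0.48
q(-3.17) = -0.07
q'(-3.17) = -0.00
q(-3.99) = -0.07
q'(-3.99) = 0.00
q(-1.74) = -0.10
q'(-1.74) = -0.05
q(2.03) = -0.43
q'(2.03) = 0.21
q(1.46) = -0.59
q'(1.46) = 0.38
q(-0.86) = -0.19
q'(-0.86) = -0.22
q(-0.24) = -0.45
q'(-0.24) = -0.65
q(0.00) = -0.62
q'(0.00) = -0.80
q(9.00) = -0.15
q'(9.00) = 0.01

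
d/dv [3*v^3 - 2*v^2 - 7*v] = 9*v^2 - 4*v - 7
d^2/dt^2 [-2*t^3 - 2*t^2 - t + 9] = -12*t - 4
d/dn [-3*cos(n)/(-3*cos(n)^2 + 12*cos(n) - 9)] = (cos(n)^2 - 3)*sin(n)/((cos(n) - 3)^2*(cos(n) - 1)^2)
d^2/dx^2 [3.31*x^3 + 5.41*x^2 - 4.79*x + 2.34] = 19.86*x + 10.82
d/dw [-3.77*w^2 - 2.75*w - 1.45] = -7.54*w - 2.75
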